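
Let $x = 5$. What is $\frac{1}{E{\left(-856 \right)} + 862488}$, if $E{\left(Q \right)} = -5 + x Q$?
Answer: $\frac{1}{858203} \approx 1.1652 \cdot 10^{-6}$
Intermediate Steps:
$E{\left(Q \right)} = -5 + 5 Q$
$\frac{1}{E{\left(-856 \right)} + 862488} = \frac{1}{\left(-5 + 5 \left(-856\right)\right) + 862488} = \frac{1}{\left(-5 - 4280\right) + 862488} = \frac{1}{-4285 + 862488} = \frac{1}{858203}$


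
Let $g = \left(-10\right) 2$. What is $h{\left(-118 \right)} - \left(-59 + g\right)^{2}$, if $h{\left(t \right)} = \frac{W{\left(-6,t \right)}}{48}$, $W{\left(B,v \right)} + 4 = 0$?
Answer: $- \frac{74893}{12} \approx -6241.1$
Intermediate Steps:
$g = -20$
$W{\left(B,v \right)} = -4$ ($W{\left(B,v \right)} = -4 + 0 = -4$)
$h{\left(t \right)} = - \frac{1}{12}$ ($h{\left(t \right)} = - \frac{4}{48} = \left(-4\right) \frac{1}{48} = - \frac{1}{12}$)
$h{\left(-118 \right)} - \left(-59 + g\right)^{2} = - \frac{1}{12} - \left(-59 - 20\right)^{2} = - \frac{1}{12} - \left(-79\right)^{2} = - \frac{1}{12} - 6241 = - \frac{74893}{12}$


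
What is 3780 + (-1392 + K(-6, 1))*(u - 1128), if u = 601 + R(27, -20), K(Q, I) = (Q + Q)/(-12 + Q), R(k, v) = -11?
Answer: 2256952/3 ≈ 7.5232e+5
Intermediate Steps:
K(Q, I) = 2*Q/(-12 + Q) (K(Q, I) = (2*Q)/(-12 + Q) = 2*Q/(-12 + Q))
u = 590 (u = 601 - 11 = 590)
3780 + (-1392 + K(-6, 1))*(u - 1128) = 3780 + (-1392 + 2*(-6)/(-12 - 6))*(590 - 1128) = 3780 + (-1392 + 2*(-6)/(-18))*(-538) = 3780 + (-1392 + 2*(-6)*(-1/18))*(-538) = 3780 + (-1392 + ⅔)*(-538) = 3780 - 4174/3*(-538) = 3780 + 2245612/3 = 2256952/3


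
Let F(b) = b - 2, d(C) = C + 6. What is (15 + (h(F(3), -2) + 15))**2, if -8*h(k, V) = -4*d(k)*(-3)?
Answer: 1521/4 ≈ 380.25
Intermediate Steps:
d(C) = 6 + C
F(b) = -2 + b
h(k, V) = -9 - 3*k/2 (h(k, V) = -(-1)*(6 + k)*(-3)/2 = -(-1)*(-18 - 3*k)/2 = -(72 + 12*k)/8 = -9 - 3*k/2)
(15 + (h(F(3), -2) + 15))**2 = (15 + ((-9 - 3*(-2 + 3)/2) + 15))**2 = (15 + ((-9 - 3/2*1) + 15))**2 = (15 + ((-9 - 3/2) + 15))**2 = (15 + (-21/2 + 15))**2 = (15 + 9/2)**2 = (39/2)**2 = 1521/4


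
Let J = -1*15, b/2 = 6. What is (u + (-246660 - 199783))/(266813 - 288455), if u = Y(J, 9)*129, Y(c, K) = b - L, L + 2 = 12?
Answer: 446185/21642 ≈ 20.617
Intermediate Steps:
L = 10 (L = -2 + 12 = 10)
b = 12 (b = 2*6 = 12)
J = -15
Y(c, K) = 2 (Y(c, K) = 12 - 1*10 = 12 - 10 = 2)
u = 258 (u = 2*129 = 258)
(u + (-246660 - 199783))/(266813 - 288455) = (258 + (-246660 - 199783))/(266813 - 288455) = (258 - 446443)/(-21642) = -446185*(-1/21642) = 446185/21642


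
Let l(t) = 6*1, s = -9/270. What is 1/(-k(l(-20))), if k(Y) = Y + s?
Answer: -30/179 ≈ -0.16760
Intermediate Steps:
s = -1/30 (s = -9*1/270 = -1/30 ≈ -0.033333)
l(t) = 6
k(Y) = -1/30 + Y (k(Y) = Y - 1/30 = -1/30 + Y)
1/(-k(l(-20))) = 1/(-(-1/30 + 6)) = 1/(-1*179/30) = 1/(-179/30) = -30/179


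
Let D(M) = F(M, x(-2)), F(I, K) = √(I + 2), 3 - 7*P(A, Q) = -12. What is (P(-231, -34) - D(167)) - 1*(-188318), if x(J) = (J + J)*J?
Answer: 1318150/7 ≈ 1.8831e+5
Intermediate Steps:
x(J) = 2*J² (x(J) = (2*J)*J = 2*J²)
P(A, Q) = 15/7 (P(A, Q) = 3/7 - ⅐*(-12) = 3/7 + 12/7 = 15/7)
F(I, K) = √(2 + I)
D(M) = √(2 + M)
(P(-231, -34) - D(167)) - 1*(-188318) = (15/7 - √(2 + 167)) - 1*(-188318) = (15/7 - √169) + 188318 = (15/7 - 1*13) + 188318 = (15/7 - 13) + 188318 = -76/7 + 188318 = 1318150/7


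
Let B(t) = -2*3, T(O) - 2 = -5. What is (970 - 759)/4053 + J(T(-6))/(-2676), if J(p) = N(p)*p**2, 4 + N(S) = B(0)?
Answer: 154901/1807638 ≈ 0.085693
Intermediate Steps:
T(O) = -3 (T(O) = 2 - 5 = -3)
B(t) = -6
N(S) = -10 (N(S) = -4 - 6 = -10)
J(p) = -10*p**2
(970 - 759)/4053 + J(T(-6))/(-2676) = (970 - 759)/4053 - 10*(-3)**2/(-2676) = 211*(1/4053) - 10*9*(-1/2676) = 211/4053 - 90*(-1/2676) = 211/4053 + 15/446 = 154901/1807638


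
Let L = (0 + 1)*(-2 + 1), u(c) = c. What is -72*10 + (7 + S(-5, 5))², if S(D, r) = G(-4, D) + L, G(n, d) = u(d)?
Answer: -719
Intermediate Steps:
G(n, d) = d
L = -1 (L = 1*(-1) = -1)
S(D, r) = -1 + D (S(D, r) = D - 1 = -1 + D)
-72*10 + (7 + S(-5, 5))² = -72*10 + (7 + (-1 - 5))² = -18*40 + (7 - 6)² = -720 + 1² = -720 + 1 = -719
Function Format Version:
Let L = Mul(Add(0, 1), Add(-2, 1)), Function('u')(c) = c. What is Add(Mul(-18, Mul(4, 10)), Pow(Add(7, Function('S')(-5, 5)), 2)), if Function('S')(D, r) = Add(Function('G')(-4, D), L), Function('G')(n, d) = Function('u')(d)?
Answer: -719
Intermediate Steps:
Function('G')(n, d) = d
L = -1 (L = Mul(1, -1) = -1)
Function('S')(D, r) = Add(-1, D) (Function('S')(D, r) = Add(D, -1) = Add(-1, D))
Add(Mul(-18, Mul(4, 10)), Pow(Add(7, Function('S')(-5, 5)), 2)) = Add(Mul(-18, Mul(4, 10)), Pow(Add(7, Add(-1, -5)), 2)) = Add(Mul(-18, 40), Pow(Add(7, -6), 2)) = Add(-720, Pow(1, 2)) = Add(-720, 1) = -719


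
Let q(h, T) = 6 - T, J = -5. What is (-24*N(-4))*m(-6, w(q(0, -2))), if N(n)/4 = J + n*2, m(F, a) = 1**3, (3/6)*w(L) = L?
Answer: 1248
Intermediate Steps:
w(L) = 2*L
m(F, a) = 1
N(n) = -20 + 8*n (N(n) = 4*(-5 + n*2) = 4*(-5 + 2*n) = -20 + 8*n)
(-24*N(-4))*m(-6, w(q(0, -2))) = -24*(-20 + 8*(-4))*1 = -24*(-20 - 32)*1 = -24*(-52)*1 = 1248*1 = 1248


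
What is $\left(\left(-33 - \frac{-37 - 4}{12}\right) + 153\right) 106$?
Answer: $\frac{78493}{6} \approx 13082.0$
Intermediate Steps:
$\left(\left(-33 - \frac{-37 - 4}{12}\right) + 153\right) 106 = \left(\left(-33 - \left(-41\right) \frac{1}{12}\right) + 153\right) 106 = \left(\left(-33 - - \frac{41}{12}\right) + 153\right) 106 = \left(\left(-33 + \frac{41}{12}\right) + 153\right) 106 = \left(- \frac{355}{12} + 153\right) 106 = \frac{1481}{12} \cdot 106 = \frac{78493}{6}$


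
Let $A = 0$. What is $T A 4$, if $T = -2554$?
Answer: $0$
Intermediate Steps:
$T A 4 = - 2554 \cdot 0 \cdot 4 = \left(-2554\right) 0 = 0$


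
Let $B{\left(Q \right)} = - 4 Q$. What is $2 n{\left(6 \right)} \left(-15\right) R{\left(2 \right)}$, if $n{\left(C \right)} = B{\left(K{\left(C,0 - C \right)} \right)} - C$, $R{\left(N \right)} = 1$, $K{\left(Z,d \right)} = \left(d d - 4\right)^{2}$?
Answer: $123060$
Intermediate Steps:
$K{\left(Z,d \right)} = \left(-4 + d^{2}\right)^{2}$ ($K{\left(Z,d \right)} = \left(d^{2} - 4\right)^{2} = \left(-4 + d^{2}\right)^{2}$)
$n{\left(C \right)} = - C - 4 \left(-4 + C^{2}\right)^{2}$ ($n{\left(C \right)} = - 4 \left(-4 + \left(0 - C\right)^{2}\right)^{2} - C = - 4 \left(-4 + \left(- C\right)^{2}\right)^{2} - C = - 4 \left(-4 + C^{2}\right)^{2} - C = - C - 4 \left(-4 + C^{2}\right)^{2}$)
$2 n{\left(6 \right)} \left(-15\right) R{\left(2 \right)} = 2 \left(\left(-1\right) 6 - 4 \left(-4 + 6^{2}\right)^{2}\right) \left(-15\right) 1 = 2 \left(-6 - 4 \left(-4 + 36\right)^{2}\right) \left(-15\right) 1 = 2 \left(-6 - 4 \cdot 32^{2}\right) \left(-15\right) 1 = 2 \left(-6 - 4096\right) \left(-15\right) 1 = 2 \left(-4102\right) \left(-15\right) 1 = \left(-8204\right) \left(-15\right) 1 = 123060 \cdot 1 = 123060$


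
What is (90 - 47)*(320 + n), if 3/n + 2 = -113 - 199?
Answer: 4320511/314 ≈ 13760.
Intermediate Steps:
n = -3/314 (n = 3/(-2 + (-113 - 199)) = 3/(-2 - 312) = 3/(-314) = 3*(-1/314) = -3/314 ≈ -0.0095541)
(90 - 47)*(320 + n) = (90 - 47)*(320 - 3/314) = 43*(100477/314) = 4320511/314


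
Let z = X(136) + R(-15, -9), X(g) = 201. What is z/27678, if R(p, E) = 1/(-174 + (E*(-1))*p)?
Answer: 31054/4276251 ≈ 0.0072620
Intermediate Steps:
R(p, E) = 1/(-174 - E*p) (R(p, E) = 1/(-174 + (-E)*p) = 1/(-174 - E*p))
z = 62108/309 (z = 201 - 1/(174 - 9*(-15)) = 201 - 1/(174 + 135) = 201 - 1/309 = 62108/309 ≈ 201.00)
z/27678 = (62108/309)/27678 = (62108/309)*(1/27678) = 31054/4276251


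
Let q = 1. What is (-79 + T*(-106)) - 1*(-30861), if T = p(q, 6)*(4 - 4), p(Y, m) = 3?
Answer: 30782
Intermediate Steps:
T = 0 (T = 3*(4 - 4) = 3*0 = 0)
(-79 + T*(-106)) - 1*(-30861) = (-79 + 0*(-106)) - 1*(-30861) = (-79 + 0) + 30861 = -79 + 30861 = 30782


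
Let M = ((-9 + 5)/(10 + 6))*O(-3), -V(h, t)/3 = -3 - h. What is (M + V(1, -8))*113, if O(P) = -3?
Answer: 5763/4 ≈ 1440.8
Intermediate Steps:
V(h, t) = 9 + 3*h (V(h, t) = -3*(-3 - h) = 9 + 3*h)
M = ¾ (M = ((-9 + 5)/(10 + 6))*(-3) = -4/16*(-3) = -4*1/16*(-3) = -¼*(-3) = ¾ ≈ 0.75000)
(M + V(1, -8))*113 = (¾ + (9 + 3*1))*113 = (¾ + (9 + 3))*113 = (¾ + 12)*113 = (51/4)*113 = 5763/4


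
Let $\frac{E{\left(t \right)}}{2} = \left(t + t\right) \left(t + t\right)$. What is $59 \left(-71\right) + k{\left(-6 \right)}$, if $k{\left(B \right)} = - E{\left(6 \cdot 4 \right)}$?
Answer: $-8797$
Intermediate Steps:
$E{\left(t \right)} = 8 t^{2}$ ($E{\left(t \right)} = 2 \left(t + t\right) \left(t + t\right) = 2 \cdot 2 t 2 t = 2 \cdot 4 t^{2} = 8 t^{2}$)
$k{\left(B \right)} = -4608$ ($k{\left(B \right)} = - 8 \left(6 \cdot 4\right)^{2} = - 8 \cdot 24^{2} = - 8 \cdot 576 = \left(-1\right) 4608 = -4608$)
$59 \left(-71\right) + k{\left(-6 \right)} = 59 \left(-71\right) - 4608 = -4189 - 4608 = -8797$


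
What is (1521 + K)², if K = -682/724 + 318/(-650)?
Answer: 31961311195989289/13841522500 ≈ 2.3091e+6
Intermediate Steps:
K = -168383/117650 (K = -682*1/724 + 318*(-1/650) = -341/362 - 159/325 = -168383/117650 ≈ -1.4312)
(1521 + K)² = (1521 - 168383/117650)² = (178777267/117650)² = 31961311195989289/13841522500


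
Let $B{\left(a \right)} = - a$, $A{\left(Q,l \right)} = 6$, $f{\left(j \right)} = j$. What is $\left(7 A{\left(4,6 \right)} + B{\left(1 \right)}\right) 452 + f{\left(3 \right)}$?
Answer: $18535$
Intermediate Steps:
$\left(7 A{\left(4,6 \right)} + B{\left(1 \right)}\right) 452 + f{\left(3 \right)} = \left(7 \cdot 6 - 1\right) 452 + 3 = \left(42 - 1\right) 452 + 3 = 41 \cdot 452 + 3 = 18532 + 3 = 18535$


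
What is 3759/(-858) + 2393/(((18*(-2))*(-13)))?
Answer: 3769/5148 ≈ 0.73213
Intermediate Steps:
3759/(-858) + 2393/(((18*(-2))*(-13))) = 3759*(-1/858) + 2393/((-36*(-13))) = -1253/286 + 2393/468 = 3769/5148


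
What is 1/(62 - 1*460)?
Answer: -1/398 ≈ -0.0025126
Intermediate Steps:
1/(62 - 1*460) = 1/(62 - 460) = 1/(-398) = -1/398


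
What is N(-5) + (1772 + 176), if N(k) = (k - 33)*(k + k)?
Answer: 2328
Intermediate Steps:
N(k) = 2*k*(-33 + k) (N(k) = (-33 + k)*(2*k) = 2*k*(-33 + k))
N(-5) + (1772 + 176) = 2*(-5)*(-33 - 5) + (1772 + 176) = 2*(-5)*(-38) + 1948 = 380 + 1948 = 2328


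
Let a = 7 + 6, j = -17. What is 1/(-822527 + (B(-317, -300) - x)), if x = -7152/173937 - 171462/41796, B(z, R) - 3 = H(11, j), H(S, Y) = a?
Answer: -403881714/332195478991027 ≈ -1.2158e-6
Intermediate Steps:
a = 13
H(S, Y) = 13
B(z, R) = 16 (B(z, R) = 3 + 13 = 16)
x = -1673472827/403881714 (x = -7152*1/173937 - 171462*1/41796 = -2384/57979 - 28577/6966 = -1673472827/403881714 ≈ -4.1435)
1/(-822527 + (B(-317, -300) - x)) = 1/(-822527 + (16 - 1*(-1673472827/403881714))) = 1/(-822527 + (16 + 1673472827/403881714)) = 1/(-822527 + 8135580251/403881714) = 1/(-332195478991027/403881714) = -403881714/332195478991027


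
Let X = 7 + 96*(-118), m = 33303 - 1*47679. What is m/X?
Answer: 14376/11321 ≈ 1.2699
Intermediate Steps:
m = -14376 (m = 33303 - 47679 = -14376)
X = -11321 (X = 7 - 11328 = -11321)
m/X = -14376/(-11321) = -14376*(-1/11321) = 14376/11321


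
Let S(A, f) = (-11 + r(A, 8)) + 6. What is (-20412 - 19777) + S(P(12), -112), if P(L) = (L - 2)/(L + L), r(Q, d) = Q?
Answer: -482323/12 ≈ -40194.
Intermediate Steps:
P(L) = (-2 + L)/(2*L) (P(L) = (-2 + L)/((2*L)) = (-2 + L)*(1/(2*L)) = (-2 + L)/(2*L))
S(A, f) = -5 + A (S(A, f) = (-11 + A) + 6 = -5 + A)
(-20412 - 19777) + S(P(12), -112) = (-20412 - 19777) + (-5 + (½)*(-2 + 12)/12) = -40189 + (-5 + (½)*(1/12)*10) = -40189 + (-5 + 5/12) = -40189 - 55/12 = -482323/12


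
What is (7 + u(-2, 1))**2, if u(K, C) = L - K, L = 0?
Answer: 81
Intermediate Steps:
u(K, C) = -K (u(K, C) = 0 - K = -K)
(7 + u(-2, 1))**2 = (7 - 1*(-2))**2 = (7 + 2)**2 = 9**2 = 81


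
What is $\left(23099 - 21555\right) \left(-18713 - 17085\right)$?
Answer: $-55272112$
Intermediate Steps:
$\left(23099 - 21555\right) \left(-18713 - 17085\right) = 1544 \left(-35798\right) = -55272112$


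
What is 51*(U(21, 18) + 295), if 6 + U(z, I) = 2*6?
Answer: 15351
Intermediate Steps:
U(z, I) = 6 (U(z, I) = -6 + 2*6 = -6 + 12 = 6)
51*(U(21, 18) + 295) = 51*(6 + 295) = 51*301 = 15351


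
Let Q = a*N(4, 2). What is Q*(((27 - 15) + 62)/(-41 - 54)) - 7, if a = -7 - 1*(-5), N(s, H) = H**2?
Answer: -73/95 ≈ -0.76842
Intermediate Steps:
a = -2 (a = -7 + 5 = -2)
Q = -8 (Q = -2*2**2 = -2*4 = -8)
Q*(((27 - 15) + 62)/(-41 - 54)) - 7 = -8*((27 - 15) + 62)/(-41 - 54) - 7 = -8*(12 + 62)/(-95) - 7 = -592*(-1)/95 - 7 = -8*(-74/95) - 7 = 592/95 - 7 = -73/95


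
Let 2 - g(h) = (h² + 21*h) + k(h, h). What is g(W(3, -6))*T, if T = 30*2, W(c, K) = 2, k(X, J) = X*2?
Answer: -2880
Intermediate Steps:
k(X, J) = 2*X
g(h) = 2 - h² - 23*h (g(h) = 2 - ((h² + 21*h) + 2*h) = 2 - (h² + 23*h) = 2 + (-h² - 23*h) = 2 - h² - 23*h)
T = 60
g(W(3, -6))*T = (2 - 1*2² - 23*2)*60 = (2 - 1*4 - 46)*60 = (2 - 4 - 46)*60 = -48*60 = -2880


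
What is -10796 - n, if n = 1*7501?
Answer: -18297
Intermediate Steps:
n = 7501
-10796 - n = -10796 - 1*7501 = -10796 - 7501 = -18297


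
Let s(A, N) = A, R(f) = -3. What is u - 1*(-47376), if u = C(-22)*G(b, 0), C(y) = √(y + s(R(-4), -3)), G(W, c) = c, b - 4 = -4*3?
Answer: 47376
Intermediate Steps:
b = -8 (b = 4 - 4*3 = 4 - 12 = -8)
C(y) = √(-3 + y) (C(y) = √(y - 3) = √(-3 + y))
u = 0 (u = √(-3 - 22)*0 = √(-25)*0 = (5*I)*0 = 0)
u - 1*(-47376) = 0 - 1*(-47376) = 0 + 47376 = 47376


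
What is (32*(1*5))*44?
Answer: 7040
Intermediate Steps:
(32*(1*5))*44 = (32*5)*44 = 160*44 = 7040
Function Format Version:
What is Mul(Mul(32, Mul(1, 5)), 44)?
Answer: 7040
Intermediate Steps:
Mul(Mul(32, Mul(1, 5)), 44) = Mul(Mul(32, 5), 44) = Mul(160, 44) = 7040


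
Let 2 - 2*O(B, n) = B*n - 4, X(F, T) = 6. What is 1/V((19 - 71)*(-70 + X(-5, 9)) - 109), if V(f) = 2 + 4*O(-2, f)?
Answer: 1/12890 ≈ 7.7580e-5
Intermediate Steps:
O(B, n) = 3 - B*n/2 (O(B, n) = 1 - (B*n - 4)/2 = 1 - (-4 + B*n)/2 = 1 + (2 - B*n/2) = 3 - B*n/2)
V(f) = 14 + 4*f (V(f) = 2 + 4*(3 - ½*(-2)*f) = 2 + 4*(3 + f) = 2 + (12 + 4*f) = 14 + 4*f)
1/V((19 - 71)*(-70 + X(-5, 9)) - 109) = 1/(14 + 4*((19 - 71)*(-70 + 6) - 109)) = 1/(14 + 4*(-52*(-64) - 109)) = 1/(14 + 4*(3328 - 109)) = 1/(14 + 4*3219) = 1/(14 + 12876) = 1/12890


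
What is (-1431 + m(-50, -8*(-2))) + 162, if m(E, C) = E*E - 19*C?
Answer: 927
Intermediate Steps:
m(E, C) = E² - 19*C
(-1431 + m(-50, -8*(-2))) + 162 = (-1431 + ((-50)² - (-152)*(-2))) + 162 = (-1431 + (2500 - 19*16)) + 162 = (-1431 + (2500 - 304)) + 162 = (-1431 + 2196) + 162 = 765 + 162 = 927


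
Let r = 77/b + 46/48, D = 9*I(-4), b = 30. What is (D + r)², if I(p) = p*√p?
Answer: -8274519/1600 - 2538*I/5 ≈ -5171.6 - 507.6*I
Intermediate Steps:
I(p) = p^(3/2)
D = -72*I (D = 9*(-4)^(3/2) = 9*(-8*I) = -72*I ≈ -72.0*I)
r = 141/40 (r = 77/30 + 46/48 = 77*(1/30) + 46*(1/48) = 77/30 + 23/24 = 141/40 ≈ 3.5250)
(D + r)² = (-72*I + 141/40)² = (141/40 - 72*I)²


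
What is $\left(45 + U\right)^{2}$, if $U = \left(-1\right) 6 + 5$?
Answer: $1936$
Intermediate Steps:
$U = -1$ ($U = -6 + 5 = -1$)
$\left(45 + U\right)^{2} = \left(45 - 1\right)^{2} = 44^{2} = 1936$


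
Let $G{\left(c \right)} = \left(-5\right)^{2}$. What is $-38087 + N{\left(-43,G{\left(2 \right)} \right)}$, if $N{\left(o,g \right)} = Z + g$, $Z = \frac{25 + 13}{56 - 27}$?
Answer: $- \frac{1103760}{29} \approx -38061.0$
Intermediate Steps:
$G{\left(c \right)} = 25$
$Z = \frac{38}{29} \approx 1.3103$
$N{\left(o,g \right)} = \frac{38}{29} + g$
$-38087 + N{\left(-43,G{\left(2 \right)} \right)} = -38087 + \left(\frac{38}{29} + 25\right) = -38087 + \frac{763}{29} = - \frac{1103760}{29}$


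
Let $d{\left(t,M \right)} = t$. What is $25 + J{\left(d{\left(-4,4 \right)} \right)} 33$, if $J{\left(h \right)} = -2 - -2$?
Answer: $25$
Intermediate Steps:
$J{\left(h \right)} = 0$ ($J{\left(h \right)} = -2 + 2 = 0$)
$25 + J{\left(d{\left(-4,4 \right)} \right)} 33 = 25 + 0 \cdot 33 = 25 + 0 = 25$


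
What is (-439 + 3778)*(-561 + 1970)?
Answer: 4704651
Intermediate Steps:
(-439 + 3778)*(-561 + 1970) = 3339*1409 = 4704651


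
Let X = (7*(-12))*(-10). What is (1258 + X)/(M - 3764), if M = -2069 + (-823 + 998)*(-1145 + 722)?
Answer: -1049/39929 ≈ -0.026272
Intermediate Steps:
M = -76094 (M = -2069 + 175*(-423) = -2069 - 74025 = -76094)
X = 840 (X = -84*(-10) = 840)
(1258 + X)/(M - 3764) = (1258 + 840)/(-76094 - 3764) = 2098/(-79858) = 2098*(-1/79858) = -1049/39929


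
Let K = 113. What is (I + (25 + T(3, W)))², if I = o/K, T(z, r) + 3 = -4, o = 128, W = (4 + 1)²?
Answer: 4674244/12769 ≈ 366.06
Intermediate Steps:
W = 25 (W = 5² = 25)
T(z, r) = -7 (T(z, r) = -3 - 4 = -7)
I = 128/113 ≈ 1.1327
(I + (25 + T(3, W)))² = (128/113 + (25 - 7))² = (128/113 + 18)² = (2162/113)² = 4674244/12769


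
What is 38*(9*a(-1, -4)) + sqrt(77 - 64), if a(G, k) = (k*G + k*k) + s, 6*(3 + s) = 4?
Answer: 6042 + sqrt(13) ≈ 6045.6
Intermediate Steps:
s = -7/3 (s = -3 + (1/6)*4 = -3 + 2/3 = -7/3 ≈ -2.3333)
a(G, k) = -7/3 + k**2 + G*k (a(G, k) = (k*G + k*k) - 7/3 = (G*k + k**2) - 7/3 = (k**2 + G*k) - 7/3 = -7/3 + k**2 + G*k)
38*(9*a(-1, -4)) + sqrt(77 - 64) = 38*(9*(-7/3 + (-4)**2 - 1*(-4))) + sqrt(77 - 64) = 38*(9*(-7/3 + 16 + 4)) + sqrt(13) = 38*(9*(53/3)) + sqrt(13) = 38*159 + sqrt(13) = 6042 + sqrt(13)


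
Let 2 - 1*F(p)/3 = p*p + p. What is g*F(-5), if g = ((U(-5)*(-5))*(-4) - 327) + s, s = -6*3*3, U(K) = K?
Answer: 25974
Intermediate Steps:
s = -54 (s = -18*3 = -54)
F(p) = 6 - 3*p - 3*p² (F(p) = 6 - 3*(p*p + p) = 6 - 3*(p² + p) = 6 - 3*(p + p²) = 6 + (-3*p - 3*p²) = 6 - 3*p - 3*p²)
g = -481 (g = (-5*(-5)*(-4) - 327) - 54 = (25*(-4) - 327) - 54 = (-100 - 327) - 54 = -427 - 54 = -481)
g*F(-5) = -481*(6 - 3*(-5) - 3*(-5)²) = -481*(6 + 15 - 3*25) = -481*(6 + 15 - 75) = -481*(-54) = 25974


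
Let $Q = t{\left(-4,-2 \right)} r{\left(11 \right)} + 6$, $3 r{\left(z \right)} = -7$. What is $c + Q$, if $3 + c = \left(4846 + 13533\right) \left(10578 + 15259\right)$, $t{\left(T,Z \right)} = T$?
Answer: $\frac{1424574706}{3} \approx 4.7486 \cdot 10^{8}$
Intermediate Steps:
$r{\left(z \right)} = - \frac{7}{3}$ ($r{\left(z \right)} = \frac{1}{3} \left(-7\right) = - \frac{7}{3}$)
$c = 474858220$ ($c = -3 + \left(4846 + 13533\right) \left(10578 + 15259\right) = -3 + 18379 \cdot 25837 = -3 + 474858223 = 474858220$)
$Q = \frac{46}{3}$ ($Q = \left(-4\right) \left(- \frac{7}{3}\right) + 6 = \frac{28}{3} + 6 = \frac{46}{3} \approx 15.333$)
$c + Q = 474858220 + \frac{46}{3} = \frac{1424574706}{3}$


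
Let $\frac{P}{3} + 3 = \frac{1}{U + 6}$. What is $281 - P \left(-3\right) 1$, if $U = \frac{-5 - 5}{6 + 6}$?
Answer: $\frac{7928}{31} \approx 255.74$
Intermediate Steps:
$U = - \frac{5}{6}$ ($U = - \frac{10}{12} = \left(-10\right) \frac{1}{12} = - \frac{5}{6} \approx -0.83333$)
$P = - \frac{261}{31}$ ($P = -9 + \frac{3}{- \frac{5}{6} + 6} = -9 + \frac{3}{\frac{31}{6}} = -9 + 3 \cdot \frac{6}{31} = -9 + \frac{18}{31} = - \frac{261}{31} \approx -8.4194$)
$281 - P \left(-3\right) 1 = 281 - \left(- \frac{261}{31}\right) \left(-3\right) 1 = 281 - \frac{783}{31} \cdot 1 = 281 - \frac{783}{31} = \frac{7928}{31}$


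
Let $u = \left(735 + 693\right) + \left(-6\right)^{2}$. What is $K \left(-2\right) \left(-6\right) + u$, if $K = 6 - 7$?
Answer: $1452$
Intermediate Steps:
$K = -1$ ($K = 6 - 7 = -1$)
$u = 1464$ ($u = 1428 + 36 = 1464$)
$K \left(-2\right) \left(-6\right) + u = \left(-1\right) \left(-2\right) \left(-6\right) + 1464 = 2 \left(-6\right) + 1464 = -12 + 1464 = 1452$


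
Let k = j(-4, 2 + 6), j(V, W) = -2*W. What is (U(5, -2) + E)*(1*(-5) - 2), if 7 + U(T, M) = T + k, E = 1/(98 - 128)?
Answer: 3787/30 ≈ 126.23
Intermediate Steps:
k = -16 (k = -2*(2 + 6) = -2*8 = -16)
E = -1/30 (E = 1/(-30) = -1/30 ≈ -0.033333)
U(T, M) = -23 + T (U(T, M) = -7 + (T - 16) = -7 + (-16 + T) = -23 + T)
(U(5, -2) + E)*(1*(-5) - 2) = ((-23 + 5) - 1/30)*(1*(-5) - 2) = (-18 - 1/30)*(-5 - 2) = -541/30*(-7) = 3787/30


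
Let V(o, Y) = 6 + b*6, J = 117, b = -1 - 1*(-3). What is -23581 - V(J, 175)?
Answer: -23599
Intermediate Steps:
b = 2 (b = -1 + 3 = 2)
V(o, Y) = 18 (V(o, Y) = 6 + 2*6 = 6 + 12 = 18)
-23581 - V(J, 175) = -23581 - 1*18 = -23581 - 18 = -23599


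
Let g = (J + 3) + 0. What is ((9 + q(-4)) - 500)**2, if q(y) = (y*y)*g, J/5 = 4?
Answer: 15129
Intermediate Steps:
J = 20 (J = 5*4 = 20)
g = 23 (g = (20 + 3) + 0 = 23 + 0 = 23)
q(y) = 23*y**2 (q(y) = (y*y)*23 = y**2*23 = 23*y**2)
((9 + q(-4)) - 500)**2 = ((9 + 23*(-4)**2) - 500)**2 = ((9 + 23*16) - 500)**2 = ((9 + 368) - 500)**2 = (377 - 500)**2 = (-123)**2 = 15129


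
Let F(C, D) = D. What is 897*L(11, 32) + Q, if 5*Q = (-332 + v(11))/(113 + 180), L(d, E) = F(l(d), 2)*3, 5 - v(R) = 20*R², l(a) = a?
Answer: 7881883/1465 ≈ 5380.1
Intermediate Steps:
v(R) = 5 - 20*R²
L(d, E) = 6 (L(d, E) = 2*3 = 6)
Q = -2747/1465 (Q = ((-332 + (5 - 20*11²))/(113 + 180))/5 = ((-332 + (5 - 20*121))/293)/5 = ((-332 + (5 - 2420))*(1/293))/5 = ((-332 - 2415)*(1/293))/5 = (-2747*1/293)/5 = (⅕)*(-2747/293) = -2747/1465 ≈ -1.8751)
897*L(11, 32) + Q = 897*6 - 2747/1465 = 5382 - 2747/1465 = 7881883/1465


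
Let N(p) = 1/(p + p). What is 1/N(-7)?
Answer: -14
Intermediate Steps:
N(p) = 1/(2*p)
1/N(-7) = 1/((½)/(-7)) = 1/((½)*(-⅐)) = 1/(-1/14) = -14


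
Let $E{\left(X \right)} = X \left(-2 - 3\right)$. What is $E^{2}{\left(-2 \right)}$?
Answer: $100$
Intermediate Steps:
$E{\left(X \right)} = - 5 X$ ($E{\left(X \right)} = X \left(-2 - 3\right) = X \left(-5\right) = - 5 X$)
$E^{2}{\left(-2 \right)} = \left(\left(-5\right) \left(-2\right)\right)^{2} = 10^{2} = 100$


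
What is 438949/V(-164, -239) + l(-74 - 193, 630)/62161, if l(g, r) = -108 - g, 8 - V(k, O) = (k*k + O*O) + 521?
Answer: -27272068519/5254469330 ≈ -5.1903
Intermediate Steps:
V(k, O) = -513 - O² - k² (V(k, O) = 8 - ((k*k + O*O) + 521) = 8 - ((k² + O²) + 521) = 8 - ((O² + k²) + 521) = 8 - (521 + O² + k²) = 8 + (-521 - O² - k²) = -513 - O² - k²)
438949/V(-164, -239) + l(-74 - 193, 630)/62161 = 438949/(-513 - 1*(-239)² - 1*(-164)²) + (-108 - (-74 - 193))/62161 = 438949/(-513 - 1*57121 - 1*26896) + (-108 - 1*(-267))*(1/62161) = 438949/(-513 - 57121 - 26896) + (-108 + 267)*(1/62161) = 438949/(-84530) + 159*(1/62161) = 438949*(-1/84530) + 159/62161 = -438949/84530 + 159/62161 = -27272068519/5254469330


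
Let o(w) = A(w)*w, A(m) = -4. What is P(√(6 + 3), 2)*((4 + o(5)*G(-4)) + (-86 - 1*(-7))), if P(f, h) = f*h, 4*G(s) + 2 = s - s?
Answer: -390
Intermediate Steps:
G(s) = -½ (G(s) = -½ + (s - s)/4 = -½ + (¼)*0 = -½ + 0 = -½)
o(w) = -4*w
P(√(6 + 3), 2)*((4 + o(5)*G(-4)) + (-86 - 1*(-7))) = (√(6 + 3)*2)*((4 - 4*5*(-½)) + (-86 - 1*(-7))) = (√9*2)*((4 - 20*(-½)) + (-86 + 7)) = (3*2)*((4 + 10) - 79) = 6*(14 - 79) = 6*(-65) = -390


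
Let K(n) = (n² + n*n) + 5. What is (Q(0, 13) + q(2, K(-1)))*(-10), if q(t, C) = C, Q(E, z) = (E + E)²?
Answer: -70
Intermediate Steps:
K(n) = 5 + 2*n² (K(n) = (n² + n²) + 5 = 2*n² + 5 = 5 + 2*n²)
Q(E, z) = 4*E² (Q(E, z) = (2*E)² = 4*E²)
(Q(0, 13) + q(2, K(-1)))*(-10) = (4*0² + (5 + 2*(-1)²))*(-10) = (4*0 + (5 + 2*1))*(-10) = (0 + (5 + 2))*(-10) = (0 + 7)*(-10) = 7*(-10) = -70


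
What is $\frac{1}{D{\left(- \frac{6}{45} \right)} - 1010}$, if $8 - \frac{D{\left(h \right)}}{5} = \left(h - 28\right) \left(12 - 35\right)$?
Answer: $- \frac{3}{12616} \approx -0.00023779$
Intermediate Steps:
$D{\left(h \right)} = -3180 + 115 h$ ($D{\left(h \right)} = 40 - 5 \left(h - 28\right) \left(12 - 35\right) = 40 - 5 \left(-28 + h\right) \left(-23\right) = 40 - 5 \left(644 - 23 h\right) = 40 + \left(-3220 + 115 h\right) = -3180 + 115 h$)
$\frac{1}{D{\left(- \frac{6}{45} \right)} - 1010} = \frac{1}{\left(-3180 + 115 \left(- \frac{6}{45}\right)\right) - 1010} = \frac{1}{\left(-3180 + 115 \left(\left(-6\right) \frac{1}{45}\right)\right) - 1010} = \frac{1}{\left(-3180 + 115 \left(- \frac{2}{15}\right)\right) - 1010} = \frac{1}{\left(-3180 - \frac{46}{3}\right) - 1010} = \frac{1}{- \frac{9586}{3} - 1010} = \frac{1}{- \frac{12616}{3}} = - \frac{3}{12616}$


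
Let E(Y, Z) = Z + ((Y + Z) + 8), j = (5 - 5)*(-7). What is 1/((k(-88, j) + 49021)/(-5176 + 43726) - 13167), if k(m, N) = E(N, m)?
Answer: -38550/507538997 ≈ -7.5955e-5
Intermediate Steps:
j = 0 (j = 0*(-7) = 0)
E(Y, Z) = 8 + Y + 2*Z (E(Y, Z) = Z + (8 + Y + Z) = 8 + Y + 2*Z)
k(m, N) = 8 + N + 2*m
1/((k(-88, j) + 49021)/(-5176 + 43726) - 13167) = 1/(((8 + 0 + 2*(-88)) + 49021)/(-5176 + 43726) - 13167) = 1/(((8 + 0 - 176) + 49021)/38550 - 13167) = 1/((-168 + 49021)*(1/38550) - 13167) = 1/(48853*(1/38550) - 13167) = 1/(48853/38550 - 13167) = 1/(-507538997/38550) = -38550/507538997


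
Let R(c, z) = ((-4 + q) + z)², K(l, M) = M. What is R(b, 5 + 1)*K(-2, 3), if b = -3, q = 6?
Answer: 192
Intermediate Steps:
R(c, z) = (2 + z)² (R(c, z) = ((-4 + 6) + z)² = (2 + z)²)
R(b, 5 + 1)*K(-2, 3) = (2 + (5 + 1))²*3 = (2 + 6)²*3 = 8²*3 = 64*3 = 192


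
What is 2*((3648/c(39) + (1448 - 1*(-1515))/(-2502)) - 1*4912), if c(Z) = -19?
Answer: -12773171/1251 ≈ -10210.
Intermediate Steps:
2*((3648/c(39) + (1448 - 1*(-1515))/(-2502)) - 1*4912) = 2*((3648/(-19) + (1448 - 1*(-1515))/(-2502)) - 1*4912) = 2*((3648*(-1/19) + (1448 + 1515)*(-1/2502)) - 4912) = 2*((-192 + 2963*(-1/2502)) - 4912) = 2*((-192 - 2963/2502) - 4912) = 2*(-483347/2502 - 4912) = 2*(-12773171/2502) = -12773171/1251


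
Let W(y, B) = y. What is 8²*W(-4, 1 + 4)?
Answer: -256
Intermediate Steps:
8²*W(-4, 1 + 4) = 8²*(-4) = 64*(-4) = -256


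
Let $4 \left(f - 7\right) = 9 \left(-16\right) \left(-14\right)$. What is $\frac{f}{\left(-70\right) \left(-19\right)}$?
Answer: $\frac{73}{190} \approx 0.38421$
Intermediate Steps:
$f = 511$ ($f = 7 + \frac{9 \left(-16\right) \left(-14\right)}{4} = 7 + \frac{\left(-144\right) \left(-14\right)}{4} = 7 + \frac{1}{4} \cdot 2016 = 7 + 504 = 511$)
$\frac{f}{\left(-70\right) \left(-19\right)} = \frac{511}{\left(-70\right) \left(-19\right)} = \frac{511}{1330} = 511 \cdot \frac{1}{1330} = \frac{73}{190}$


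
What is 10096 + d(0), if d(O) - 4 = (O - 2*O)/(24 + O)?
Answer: 10100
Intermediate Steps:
d(O) = 4 - O/(24 + O) (d(O) = 4 + (O - 2*O)/(24 + O) = 4 + (-O)/(24 + O) = 4 - O/(24 + O))
10096 + d(0) = 10096 + 3*(32 + 0)/(24 + 0) = 10096 + 3*32/24 = 10096 + 3*(1/24)*32 = 10096 + 4 = 10100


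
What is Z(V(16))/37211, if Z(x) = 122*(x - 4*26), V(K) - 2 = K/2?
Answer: -11468/37211 ≈ -0.30819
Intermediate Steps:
V(K) = 2 + K/2
Z(x) = -12688 + 122*x (Z(x) = 122*(x - 104) = 122*(-104 + x) = -12688 + 122*x)
Z(V(16))/37211 = (-12688 + 122*(2 + (1/2)*16))/37211 = (-12688 + 122*(2 + 8))*(1/37211) = (-12688 + 122*10)*(1/37211) = (-12688 + 1220)*(1/37211) = -11468*1/37211 = -11468/37211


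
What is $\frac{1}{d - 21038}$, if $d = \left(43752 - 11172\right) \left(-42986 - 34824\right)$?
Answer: $- \frac{1}{2535070838} \approx -3.9447 \cdot 10^{-10}$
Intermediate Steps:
$d = -2535049800$ ($d = 32580 \left(-77810\right) = -2535049800$)
$\frac{1}{d - 21038} = \frac{1}{-2535049800 - 21038} = \frac{1}{-2535070838} = - \frac{1}{2535070838}$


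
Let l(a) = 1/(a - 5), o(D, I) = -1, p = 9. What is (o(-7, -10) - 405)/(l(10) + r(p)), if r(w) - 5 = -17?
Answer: 2030/59 ≈ 34.407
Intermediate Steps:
l(a) = 1/(-5 + a)
r(w) = -12 (r(w) = 5 - 17 = -12)
(o(-7, -10) - 405)/(l(10) + r(p)) = (-1 - 405)/(1/(-5 + 10) - 12) = -406/(1/5 - 12) = -406/(⅕ - 12) = -406/(-59/5) = -406*(-5/59) = 2030/59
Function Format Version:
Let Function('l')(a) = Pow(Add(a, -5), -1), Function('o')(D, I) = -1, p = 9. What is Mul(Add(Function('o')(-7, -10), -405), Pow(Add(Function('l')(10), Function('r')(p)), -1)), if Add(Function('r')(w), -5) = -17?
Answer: Rational(2030, 59) ≈ 34.407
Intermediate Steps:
Function('l')(a) = Pow(Add(-5, a), -1)
Function('r')(w) = -12 (Function('r')(w) = Add(5, -17) = -12)
Mul(Add(Function('o')(-7, -10), -405), Pow(Add(Function('l')(10), Function('r')(p)), -1)) = Mul(Add(-1, -405), Pow(Add(Pow(Add(-5, 10), -1), -12), -1)) = Mul(-406, Pow(Add(Pow(5, -1), -12), -1)) = Mul(-406, Pow(Add(Rational(1, 5), -12), -1)) = Mul(-406, Pow(Rational(-59, 5), -1)) = Mul(-406, Rational(-5, 59)) = Rational(2030, 59)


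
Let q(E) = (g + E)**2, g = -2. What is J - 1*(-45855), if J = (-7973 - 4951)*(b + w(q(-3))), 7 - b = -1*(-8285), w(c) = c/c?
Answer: 107017803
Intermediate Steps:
q(E) = (-2 + E)**2
w(c) = 1
b = -8278 (b = 7 - (-1)*(-8285) = 7 - 1*8285 = 7 - 8285 = -8278)
J = 106971948 (J = (-7973 - 4951)*(-8278 + 1) = -12924*(-8277) = 106971948)
J - 1*(-45855) = 106971948 - 1*(-45855) = 106971948 + 45855 = 107017803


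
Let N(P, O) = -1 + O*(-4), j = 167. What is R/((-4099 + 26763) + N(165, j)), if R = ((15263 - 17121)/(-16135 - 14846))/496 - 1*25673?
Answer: -39450610379/33798783912 ≈ -1.1672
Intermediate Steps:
N(P, O) = -1 - 4*O
R = -197253051895/7683288 (R = -1858/(-30981)*(1/496) - 25673 = -1858*(-1/30981)*(1/496) - 25673 = (1858/30981)*(1/496) - 25673 = 929/7683288 - 25673 = -197253051895/7683288 ≈ -25673.)
R/((-4099 + 26763) + N(165, j)) = -197253051895/(7683288*((-4099 + 26763) + (-1 - 4*167))) = -197253051895/(7683288*(22664 + (-1 - 668))) = -197253051895/(7683288*(22664 - 669)) = -197253051895/7683288/21995 = -197253051895/7683288*1/21995 = -39450610379/33798783912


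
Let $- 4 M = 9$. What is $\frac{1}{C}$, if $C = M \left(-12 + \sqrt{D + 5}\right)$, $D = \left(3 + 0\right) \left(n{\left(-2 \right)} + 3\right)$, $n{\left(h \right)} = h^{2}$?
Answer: $\frac{8}{177} + \frac{2 \sqrt{26}}{531} \approx 0.064403$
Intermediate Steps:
$M = - \frac{9}{4}$ ($M = \left(- \frac{1}{4}\right) 9 = - \frac{9}{4} \approx -2.25$)
$D = 21$ ($D = \left(3 + 0\right) \left(\left(-2\right)^{2} + 3\right) = 3 \left(4 + 3\right) = 3 \cdot 7 = 21$)
$C = 27 - \frac{9 \sqrt{26}}{4}$ ($C = - \frac{9 \left(-12 + \sqrt{21 + 5}\right)}{4} = - \frac{9 \left(-12 + \sqrt{26}\right)}{4} = 27 - \frac{9 \sqrt{26}}{4} \approx 15.527$)
$\frac{1}{C} = \frac{1}{27 - \frac{9 \sqrt{26}}{4}}$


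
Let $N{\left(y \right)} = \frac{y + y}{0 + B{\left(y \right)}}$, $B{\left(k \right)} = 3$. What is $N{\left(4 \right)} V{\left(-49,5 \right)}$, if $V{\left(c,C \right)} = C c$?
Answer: $- \frac{1960}{3} \approx -653.33$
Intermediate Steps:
$N{\left(y \right)} = \frac{2 y}{3}$ ($N{\left(y \right)} = \frac{y + y}{0 + 3} = \frac{2 y}{3}$)
$N{\left(4 \right)} V{\left(-49,5 \right)} = \frac{2}{3} \cdot 4 \cdot 5 \left(-49\right) = \frac{8}{3} \left(-245\right) = - \frac{1960}{3}$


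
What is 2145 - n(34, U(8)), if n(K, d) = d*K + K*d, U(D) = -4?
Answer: 2417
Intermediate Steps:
n(K, d) = 2*K*d (n(K, d) = K*d + K*d = 2*K*d)
2145 - n(34, U(8)) = 2145 - 2*34*(-4) = 2145 - 1*(-272) = 2145 + 272 = 2417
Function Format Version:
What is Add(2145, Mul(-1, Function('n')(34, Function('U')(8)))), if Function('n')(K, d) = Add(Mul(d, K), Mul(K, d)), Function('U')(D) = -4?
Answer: 2417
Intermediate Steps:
Function('n')(K, d) = Mul(2, K, d) (Function('n')(K, d) = Add(Mul(K, d), Mul(K, d)) = Mul(2, K, d))
Add(2145, Mul(-1, Function('n')(34, Function('U')(8)))) = Add(2145, Mul(-1, Mul(2, 34, -4))) = Add(2145, Mul(-1, -272)) = Add(2145, 272) = 2417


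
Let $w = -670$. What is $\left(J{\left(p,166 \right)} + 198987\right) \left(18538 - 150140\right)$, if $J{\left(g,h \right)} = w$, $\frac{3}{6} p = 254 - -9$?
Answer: $-26098913834$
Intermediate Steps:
$p = 526$ ($p = 2 \left(254 - -9\right) = 2 \left(254 + 9\right) = 2 \cdot 263 = 526$)
$J{\left(g,h \right)} = -670$
$\left(J{\left(p,166 \right)} + 198987\right) \left(18538 - 150140\right) = \left(-670 + 198987\right) \left(18538 - 150140\right) = 198317 \left(-131602\right) = -26098913834$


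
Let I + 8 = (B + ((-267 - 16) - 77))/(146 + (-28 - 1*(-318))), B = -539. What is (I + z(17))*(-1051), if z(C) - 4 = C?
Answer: -5012219/436 ≈ -11496.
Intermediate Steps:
z(C) = 4 + C
I = -4387/436 (I = -8 + (-539 + ((-267 - 16) - 77))/(146 + (-28 - 1*(-318))) = -8 + (-539 + (-283 - 77))/(146 + (-28 + 318)) = -8 + (-539 - 360)/(146 + 290) = -8 - 899/436 = -4387/436 ≈ -10.062)
(I + z(17))*(-1051) = (-4387/436 + (4 + 17))*(-1051) = (-4387/436 + 21)*(-1051) = (4769/436)*(-1051) = -5012219/436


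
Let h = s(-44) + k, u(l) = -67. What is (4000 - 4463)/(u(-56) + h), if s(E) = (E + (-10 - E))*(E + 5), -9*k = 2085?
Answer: -1389/274 ≈ -5.0693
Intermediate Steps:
k = -695/3 (k = -1/9*2085 = -695/3 ≈ -231.67)
s(E) = -50 - 10*E (s(E) = -10*(5 + E) = -50 - 10*E)
h = 475/3 (h = (-50 - 10*(-44)) - 695/3 = (-50 + 440) - 695/3 = 390 - 695/3 = 475/3 ≈ 158.33)
(4000 - 4463)/(u(-56) + h) = (4000 - 4463)/(-67 + 475/3) = -463/274/3 = -463*3/274 = -1389/274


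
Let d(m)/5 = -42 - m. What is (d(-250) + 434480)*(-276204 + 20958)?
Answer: -111164737920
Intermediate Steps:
d(m) = -210 - 5*m (d(m) = 5*(-42 - m) = -210 - 5*m)
(d(-250) + 434480)*(-276204 + 20958) = ((-210 - 5*(-250)) + 434480)*(-276204 + 20958) = ((-210 + 1250) + 434480)*(-255246) = (1040 + 434480)*(-255246) = 435520*(-255246) = -111164737920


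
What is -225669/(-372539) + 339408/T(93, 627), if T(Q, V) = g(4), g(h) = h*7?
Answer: 31612258911/2607773 ≈ 12122.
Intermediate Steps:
g(h) = 7*h
T(Q, V) = 28 (T(Q, V) = 7*4 = 28)
-225669/(-372539) + 339408/T(93, 627) = -225669/(-372539) + 339408/28 = -225669*(-1/372539) + 339408*(1/28) = 225669/372539 + 84852/7 = 31612258911/2607773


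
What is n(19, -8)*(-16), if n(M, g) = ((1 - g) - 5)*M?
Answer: -1216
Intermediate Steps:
n(M, g) = M*(-4 - g) (n(M, g) = (-4 - g)*M = M*(-4 - g))
n(19, -8)*(-16) = -1*19*(4 - 8)*(-16) = -1*19*(-4)*(-16) = 76*(-16) = -1216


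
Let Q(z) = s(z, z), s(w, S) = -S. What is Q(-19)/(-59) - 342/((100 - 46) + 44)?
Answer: -11020/2891 ≈ -3.8118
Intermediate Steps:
Q(z) = -z
Q(-19)/(-59) - 342/((100 - 46) + 44) = -1*(-19)/(-59) - 342/((100 - 46) + 44) = 19*(-1/59) - 342/(54 + 44) = -19/59 - 342/98 = -19/59 - 342*1/98 = -19/59 - 171/49 = -11020/2891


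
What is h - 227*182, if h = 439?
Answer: -40875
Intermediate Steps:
h - 227*182 = 439 - 227*182 = 439 - 41314 = -40875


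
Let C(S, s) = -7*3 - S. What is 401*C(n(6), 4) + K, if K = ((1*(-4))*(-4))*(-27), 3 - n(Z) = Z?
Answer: -7650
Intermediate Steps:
n(Z) = 3 - Z
C(S, s) = -21 - S
K = -432 (K = -4*(-4)*(-27) = 16*(-27) = -432)
401*C(n(6), 4) + K = 401*(-21 - (3 - 1*6)) - 432 = 401*(-21 - (3 - 6)) - 432 = 401*(-21 - 1*(-3)) - 432 = 401*(-21 + 3) - 432 = 401*(-18) - 432 = -7218 - 432 = -7650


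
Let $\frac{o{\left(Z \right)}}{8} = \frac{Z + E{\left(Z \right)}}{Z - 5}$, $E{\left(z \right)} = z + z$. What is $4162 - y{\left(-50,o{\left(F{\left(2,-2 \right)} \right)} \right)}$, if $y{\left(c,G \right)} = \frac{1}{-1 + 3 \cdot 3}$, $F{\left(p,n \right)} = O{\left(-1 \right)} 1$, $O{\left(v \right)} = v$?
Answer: $\frac{33295}{8} \approx 4161.9$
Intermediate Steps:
$F{\left(p,n \right)} = -1$ ($F{\left(p,n \right)} = \left(-1\right) 1 = -1$)
$E{\left(z \right)} = 2 z$
$o{\left(Z \right)} = \frac{24 Z}{-5 + Z}$ ($o{\left(Z \right)} = 8 \frac{Z + 2 Z}{Z - 5} = 8 \frac{3 Z}{-5 + Z} = \frac{24 Z}{-5 + Z}$)
$y{\left(c,G \right)} = \frac{1}{8}$ ($y{\left(c,G \right)} = \frac{1}{-1 + 9} = \frac{1}{8}$)
$4162 - y{\left(-50,o{\left(F{\left(2,-2 \right)} \right)} \right)} = 4162 - \frac{1}{8} = \frac{33295}{8}$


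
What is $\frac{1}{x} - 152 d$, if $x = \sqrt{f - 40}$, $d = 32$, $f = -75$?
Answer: $-4864 - \frac{i \sqrt{115}}{115} \approx -4864.0 - 0.093251 i$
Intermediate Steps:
$x = i \sqrt{115}$ ($x = \sqrt{-75 - 40} = \sqrt{-115} = i \sqrt{115} \approx 10.724 i$)
$\frac{1}{x} - 152 d = \frac{1}{i \sqrt{115}} - 4864 = - \frac{i \sqrt{115}}{115} - 4864 = -4864 - \frac{i \sqrt{115}}{115}$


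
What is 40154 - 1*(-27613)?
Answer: 67767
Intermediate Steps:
40154 - 1*(-27613) = 40154 + 27613 = 67767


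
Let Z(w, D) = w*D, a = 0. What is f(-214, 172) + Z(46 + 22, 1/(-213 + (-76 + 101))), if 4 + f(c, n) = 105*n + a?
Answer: 848615/47 ≈ 18056.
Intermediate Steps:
Z(w, D) = D*w
f(c, n) = -4 + 105*n (f(c, n) = -4 + (105*n + 0) = -4 + 105*n)
f(-214, 172) + Z(46 + 22, 1/(-213 + (-76 + 101))) = (-4 + 105*172) + (46 + 22)/(-213 + (-76 + 101)) = (-4 + 18060) + 68/(-213 + 25) = 18056 + 68/(-188) = 18056 - 1/188*68 = 18056 - 17/47 = 848615/47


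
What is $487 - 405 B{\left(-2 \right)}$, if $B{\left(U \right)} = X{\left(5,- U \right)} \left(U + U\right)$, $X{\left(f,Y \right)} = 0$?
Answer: $487$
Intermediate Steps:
$B{\left(U \right)} = 0$ ($B{\left(U \right)} = 0 \left(U + U\right) = 0 \cdot 2 U = 0$)
$487 - 405 B{\left(-2 \right)} = 487 - 0 = 487 + 0 = 487$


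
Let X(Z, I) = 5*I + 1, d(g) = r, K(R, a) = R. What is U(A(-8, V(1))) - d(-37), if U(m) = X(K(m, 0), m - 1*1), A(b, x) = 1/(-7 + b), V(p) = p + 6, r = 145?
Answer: -448/3 ≈ -149.33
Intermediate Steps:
d(g) = 145
X(Z, I) = 1 + 5*I
V(p) = 6 + p
U(m) = -4 + 5*m (U(m) = 1 + 5*(m - 1*1) = 1 + 5*(m - 1) = 1 + 5*(-1 + m) = 1 + (-5 + 5*m) = -4 + 5*m)
U(A(-8, V(1))) - d(-37) = (-4 + 5/(-7 - 8)) - 1*145 = (-4 + 5/(-15)) - 145 = (-4 + 5*(-1/15)) - 145 = (-4 - 1/3) - 145 = -13/3 - 145 = -448/3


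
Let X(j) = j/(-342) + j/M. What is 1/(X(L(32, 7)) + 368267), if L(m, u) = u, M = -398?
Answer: 34029/12531756448 ≈ 2.7154e-6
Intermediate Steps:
X(j) = -185*j/34029 (X(j) = j/(-342) + j/(-398) = j*(-1/342) + j*(-1/398) = -j/342 - j/398 = -185*j/34029)
1/(X(L(32, 7)) + 368267) = 1/(-185/34029*7 + 368267) = 1/(-1295/34029 + 368267) = 1/(12531756448/34029) = 34029/12531756448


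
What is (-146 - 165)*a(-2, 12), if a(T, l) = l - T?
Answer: -4354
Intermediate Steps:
(-146 - 165)*a(-2, 12) = (-146 - 165)*(12 - 1*(-2)) = -311*(12 + 2) = -311*14 = -4354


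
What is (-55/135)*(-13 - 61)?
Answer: 814/27 ≈ 30.148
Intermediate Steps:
(-55/135)*(-13 - 61) = -55*1/135*(-74) = -11/27*(-74) = 814/27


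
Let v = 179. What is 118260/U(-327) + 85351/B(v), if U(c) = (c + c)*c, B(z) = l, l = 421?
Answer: 1016821201/5001901 ≈ 203.29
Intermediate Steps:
B(z) = 421
U(c) = 2*c² (U(c) = (2*c)*c = 2*c²)
118260/U(-327) + 85351/B(v) = 118260/((2*(-327)²)) + 85351/421 = 118260/((2*106929)) + 85351*(1/421) = 118260/213858 + 85351/421 = 118260*(1/213858) + 85351/421 = 6570/11881 + 85351/421 = 1016821201/5001901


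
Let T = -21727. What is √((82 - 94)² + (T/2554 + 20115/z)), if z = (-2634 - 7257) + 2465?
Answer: 7*√60923114872409/4741501 ≈ 11.523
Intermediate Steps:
z = -7426 (z = -9891 + 2465 = -7426)
√((82 - 94)² + (T/2554 + 20115/z)) = √((82 - 94)² + (-21727/2554 + 20115/(-7426))) = √((-12)² + (-21727*1/2554 + 20115*(-1/7426))) = √(144 + (-21727/2554 - 20115/7426)) = √(144 - 53179603/4741501) = √(629596541/4741501) = 7*√60923114872409/4741501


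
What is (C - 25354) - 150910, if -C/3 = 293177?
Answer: -1055795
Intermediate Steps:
C = -879531 (C = -3*293177 = -879531)
(C - 25354) - 150910 = (-879531 - 25354) - 150910 = -904885 - 150910 = -1055795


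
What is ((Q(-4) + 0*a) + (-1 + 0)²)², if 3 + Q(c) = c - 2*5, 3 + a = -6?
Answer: 256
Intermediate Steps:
a = -9 (a = -3 - 6 = -9)
Q(c) = -13 + c (Q(c) = -3 + (c - 2*5) = -3 + (c - 10) = -3 + (-10 + c) = -13 + c)
((Q(-4) + 0*a) + (-1 + 0)²)² = (((-13 - 4) + 0*(-9)) + (-1 + 0)²)² = ((-17 + 0) + (-1)²)² = (-17 + 1)² = (-16)² = 256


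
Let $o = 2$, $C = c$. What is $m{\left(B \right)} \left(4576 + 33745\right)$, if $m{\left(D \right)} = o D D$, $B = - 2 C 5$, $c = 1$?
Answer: $7664200$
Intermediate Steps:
$C = 1$
$B = -10$ ($B = \left(-2\right) 1 \cdot 5 = \left(-2\right) 5 = -10$)
$m{\left(D \right)} = 2 D^{2}$ ($m{\left(D \right)} = 2 D D = 2 D^{2}$)
$m{\left(B \right)} \left(4576 + 33745\right) = 2 \left(-10\right)^{2} \left(4576 + 33745\right) = 2 \cdot 100 \cdot 38321 = 200 \cdot 38321 = 7664200$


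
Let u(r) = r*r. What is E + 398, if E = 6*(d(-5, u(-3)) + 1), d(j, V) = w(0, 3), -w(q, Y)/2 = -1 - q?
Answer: 416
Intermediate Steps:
w(q, Y) = 2 + 2*q (w(q, Y) = -2*(-1 - q) = 2 + 2*q)
u(r) = r²
d(j, V) = 2 (d(j, V) = 2 + 2*0 = 2 + 0 = 2)
E = 18 (E = 6*(2 + 1) = 6*3 = 18)
E + 398 = 18 + 398 = 416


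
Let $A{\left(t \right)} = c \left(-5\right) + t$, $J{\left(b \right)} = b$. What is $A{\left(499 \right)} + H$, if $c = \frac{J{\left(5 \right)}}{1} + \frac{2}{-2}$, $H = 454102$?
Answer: $454581$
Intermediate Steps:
$c = 4$ ($c = \frac{5}{1} + \frac{2}{-2} = 5 \cdot 1 + 2 \left(- \frac{1}{2}\right) = 5 - 1 = 4$)
$A{\left(t \right)} = -20 + t$ ($A{\left(t \right)} = 4 \left(-5\right) + t = -20 + t$)
$A{\left(499 \right)} + H = \left(-20 + 499\right) + 454102 = 479 + 454102 = 454581$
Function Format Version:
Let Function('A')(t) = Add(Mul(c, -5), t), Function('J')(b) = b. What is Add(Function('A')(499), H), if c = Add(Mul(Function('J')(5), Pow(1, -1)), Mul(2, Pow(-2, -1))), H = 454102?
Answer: 454581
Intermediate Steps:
c = 4 (c = Add(Mul(5, Pow(1, -1)), Mul(2, Pow(-2, -1))) = Add(Mul(5, 1), Mul(2, Rational(-1, 2))) = Add(5, -1) = 4)
Function('A')(t) = Add(-20, t) (Function('A')(t) = Add(Mul(4, -5), t) = Add(-20, t))
Add(Function('A')(499), H) = Add(Add(-20, 499), 454102) = Add(479, 454102) = 454581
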